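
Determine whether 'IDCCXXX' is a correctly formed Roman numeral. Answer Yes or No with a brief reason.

'IDCCXXX': Invalid subtractive combination: ID

No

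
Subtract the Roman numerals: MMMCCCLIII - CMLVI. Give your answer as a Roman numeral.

MMMCCCLIII = 3353
CMLVI = 956
3353 - 956 = 2397

MMCCCXCVII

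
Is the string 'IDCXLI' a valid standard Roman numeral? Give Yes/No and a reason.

'IDCXLI': Invalid subtractive combination: ID

No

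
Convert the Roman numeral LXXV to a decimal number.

LXXV: L=50, X=10, X=10, V=5
50 + 10 + 10 + 5 = 75

75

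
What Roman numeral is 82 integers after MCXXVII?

MCXXVII = 1127
1127 + 82 = 1209

MCCIX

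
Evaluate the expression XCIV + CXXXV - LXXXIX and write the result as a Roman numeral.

XCIV = 94, CXXXV = 135, LXXXIX = 89
94 + 135 = 229
229 - 89 = 140

CXL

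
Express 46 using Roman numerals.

Convert 46 to Roman numerals:
  46 contains 1×40 (XL)
  6 contains 1×5 (V)
  1 contains 1×1 (I)

XLVI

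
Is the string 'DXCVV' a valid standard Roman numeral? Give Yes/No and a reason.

'DXCVV': V should not appear more than once

No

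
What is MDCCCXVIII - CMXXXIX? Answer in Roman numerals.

MDCCCXVIII = 1818
CMXXXIX = 939
1818 - 939 = 879

DCCCLXXIX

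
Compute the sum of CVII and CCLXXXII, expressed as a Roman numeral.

CVII = 107
CCLXXXII = 282
107 + 282 = 389

CCCLXXXIX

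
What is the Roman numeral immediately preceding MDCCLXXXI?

MDCCLXXXI = 1781, so the previous integer is 1781 - 1 = 1780

MDCCLXXX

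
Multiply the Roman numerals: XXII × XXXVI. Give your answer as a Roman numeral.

XXII = 22
XXXVI = 36
22 × 36 = 792

DCCXCII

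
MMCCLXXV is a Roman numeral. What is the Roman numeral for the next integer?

MMCCLXXV = 2275; next is 2276

MMCCLXXVI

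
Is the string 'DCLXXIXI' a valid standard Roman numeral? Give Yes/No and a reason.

'DCLXXIXI': I cannot come right after the subtractive pair IX: once I is subtracted in IX, the next symbol must be smaller than I

No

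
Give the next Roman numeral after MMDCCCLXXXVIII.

MMDCCCLXXXVIII = 2888; next is 2889

MMDCCCLXXXIX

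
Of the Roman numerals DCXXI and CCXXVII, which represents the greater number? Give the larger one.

DCXXI = 621
CCXXVII = 227
621 is larger

DCXXI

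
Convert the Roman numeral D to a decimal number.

D: D=500

500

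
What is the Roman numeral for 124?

Convert 124 to Roman numerals:
  124 contains 1×100 (C)
  24 contains 2×10 (XX)
  4 contains 1×4 (IV)

CXXIV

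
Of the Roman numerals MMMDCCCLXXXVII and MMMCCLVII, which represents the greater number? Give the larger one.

MMMDCCCLXXXVII = 3887
MMMCCLVII = 3257
3887 is larger

MMMDCCCLXXXVII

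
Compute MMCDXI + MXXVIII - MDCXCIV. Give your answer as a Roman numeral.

MMCDXI = 2411, MXXVIII = 1028, MDCXCIV = 1694
2411 + 1028 = 3439
3439 - 1694 = 1745

MDCCXLV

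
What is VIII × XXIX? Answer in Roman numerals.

VIII = 8
XXIX = 29
8 × 29 = 232

CCXXXII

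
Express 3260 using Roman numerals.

Convert 3260 to Roman numerals:
  3260 contains 3×1000 (MMM)
  260 contains 2×100 (CC)
  60 contains 1×50 (L)
  10 contains 1×10 (X)

MMMCCLX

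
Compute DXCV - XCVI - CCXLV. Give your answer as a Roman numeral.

DXCV = 595, XCVI = 96, CCXLV = 245
595 - 96 = 499
499 - 245 = 254

CCLIV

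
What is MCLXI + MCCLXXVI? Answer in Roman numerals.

MCLXI = 1161
MCCLXXVI = 1276
1161 + 1276 = 2437

MMCDXXXVII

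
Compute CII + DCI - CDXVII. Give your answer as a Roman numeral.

CII = 102, DCI = 601, CDXVII = 417
102 + 601 = 703
703 - 417 = 286

CCLXXXVI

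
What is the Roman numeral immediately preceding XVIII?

XVIII = 18, so the previous integer is 18 - 1 = 17

XVII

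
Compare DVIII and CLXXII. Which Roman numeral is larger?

DVIII = 508
CLXXII = 172
508 is larger

DVIII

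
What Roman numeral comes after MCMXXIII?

MCMXXIII = 1923; next is 1924

MCMXXIV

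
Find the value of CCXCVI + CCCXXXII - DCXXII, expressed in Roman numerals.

CCXCVI = 296, CCCXXXII = 332, DCXXII = 622
296 + 332 = 628
628 - 622 = 6

VI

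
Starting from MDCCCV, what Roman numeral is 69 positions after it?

MDCCCV = 1805
1805 + 69 = 1874

MDCCCLXXIV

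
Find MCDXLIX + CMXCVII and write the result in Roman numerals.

MCDXLIX = 1449
CMXCVII = 997
1449 + 997 = 2446

MMCDXLVI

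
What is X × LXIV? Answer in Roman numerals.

X = 10
LXIV = 64
10 × 64 = 640

DCXL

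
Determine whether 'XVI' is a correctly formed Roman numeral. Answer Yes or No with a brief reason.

'XVI': Check the rules: uses only the symbols I, V, X, L, C, D, M; no symbol is repeated more than three times in a row; V, L and D each appear at most once; no smaller symbol precedes a larger one (values never increase from left to right). Value: X (10) + V (5) + I (1) = 16. So it is a valid standard Roman numeral.

Yes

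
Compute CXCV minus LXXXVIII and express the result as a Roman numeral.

CXCV = 195
LXXXVIII = 88
195 - 88 = 107

CVII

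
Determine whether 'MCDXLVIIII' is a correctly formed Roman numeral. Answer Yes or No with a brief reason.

'MCDXLVIIII': More than 3 consecutive I's

No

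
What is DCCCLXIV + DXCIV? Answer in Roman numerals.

DCCCLXIV = 864
DXCIV = 594
864 + 594 = 1458

MCDLVIII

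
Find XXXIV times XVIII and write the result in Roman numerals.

XXXIV = 34
XVIII = 18
34 × 18 = 612

DCXII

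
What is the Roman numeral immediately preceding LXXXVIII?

LXXXVIII = 88; previous is 87

LXXXVII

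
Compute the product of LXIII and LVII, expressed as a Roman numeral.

LXIII = 63
LVII = 57
63 × 57 = 3591

MMMDXCI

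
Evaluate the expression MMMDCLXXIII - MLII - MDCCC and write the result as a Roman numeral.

MMMDCLXXIII = 3673, MLII = 1052, MDCCC = 1800
3673 - 1052 = 2621
2621 - 1800 = 821

DCCCXXI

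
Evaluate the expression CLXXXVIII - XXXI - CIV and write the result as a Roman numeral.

CLXXXVIII = 188, XXXI = 31, CIV = 104
188 - 31 = 157
157 - 104 = 53

LIII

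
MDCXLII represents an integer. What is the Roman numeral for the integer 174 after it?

MDCXLII = 1642
1642 + 174 = 1816

MDCCCXVI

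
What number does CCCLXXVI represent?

CCCLXXVI: C=100, C=100, C=100, L=50, X=10, X=10, V=5, I=1
100 + 100 + 100 + 50 + 10 + 10 + 5 + 1 = 376

376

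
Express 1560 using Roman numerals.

Convert 1560 to Roman numerals:
  1560 contains 1×1000 (M)
  560 contains 1×500 (D)
  60 contains 1×50 (L)
  10 contains 1×10 (X)

MDLX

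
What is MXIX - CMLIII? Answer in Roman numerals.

MXIX = 1019
CMLIII = 953
1019 - 953 = 66

LXVI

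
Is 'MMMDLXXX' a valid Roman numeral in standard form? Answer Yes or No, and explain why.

'MMMDLXXX': Check the rules: uses only the symbols I, V, X, L, C, D, M; no symbol is repeated more than three times in a row; V, L and D each appear at most once; no smaller symbol precedes a larger one (values never increase from left to right). Value: M (1000) + M (1000) + M (1000) + D (500) + L (50) + X (10) + X (10) + X (10) = 3580. So it is a valid standard Roman numeral.

Yes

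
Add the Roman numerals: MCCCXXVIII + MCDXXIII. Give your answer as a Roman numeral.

MCCCXXVIII = 1328
MCDXXIII = 1423
1328 + 1423 = 2751

MMDCCLI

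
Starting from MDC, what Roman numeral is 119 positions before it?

MDC = 1600
1600 - 119 = 1481

MCDLXXXI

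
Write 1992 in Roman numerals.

Convert 1992 to Roman numerals:
  1992 contains 1×1000 (M)
  992 contains 1×900 (CM)
  92 contains 1×90 (XC)
  2 contains 2×1 (II)

MCMXCII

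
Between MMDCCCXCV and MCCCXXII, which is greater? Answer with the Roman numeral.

MMDCCCXCV = 2895
MCCCXXII = 1322
2895 is larger

MMDCCCXCV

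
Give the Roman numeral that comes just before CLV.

CLV = 155; previous is 154

CLIV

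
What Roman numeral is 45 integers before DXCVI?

DXCVI = 596
596 - 45 = 551

DLI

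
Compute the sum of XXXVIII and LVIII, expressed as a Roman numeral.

XXXVIII = 38
LVIII = 58
38 + 58 = 96

XCVI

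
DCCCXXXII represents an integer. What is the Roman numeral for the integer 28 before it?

DCCCXXXII = 832
832 - 28 = 804

DCCCIV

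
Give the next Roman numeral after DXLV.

DXLV = 545; next is 546

DXLVI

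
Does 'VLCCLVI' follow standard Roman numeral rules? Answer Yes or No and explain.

'VLCCLVI': V should not appear more than once

No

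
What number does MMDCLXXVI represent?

MMDCLXXVI: M=1000, M=1000, D=500, C=100, L=50, X=10, X=10, V=5, I=1
1000 + 1000 + 500 + 100 + 50 + 10 + 10 + 5 + 1 = 2676

2676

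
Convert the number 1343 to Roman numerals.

Convert 1343 to Roman numerals:
  1343 contains 1×1000 (M)
  343 contains 3×100 (CCC)
  43 contains 1×40 (XL)
  3 contains 3×1 (III)

MCCCXLIII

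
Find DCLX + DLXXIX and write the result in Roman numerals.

DCLX = 660
DLXXIX = 579
660 + 579 = 1239

MCCXXXIX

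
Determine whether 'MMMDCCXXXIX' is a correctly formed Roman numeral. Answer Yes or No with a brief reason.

'MMMDCCXXXIX': Check the rules: uses only the symbols I, V, X, L, C, D, M; no symbol is repeated more than three times in a row; V, L and D each appear at most once; the only place a smaller symbol precedes a larger one is the allowed subtractive pair IX, the symbol right after such a pair (if any) is smaller than the pair's first symbol, and otherwise the values never increase from left to right. Value: M (1000) + M (1000) + M (1000) + D (500) + C (100) + C (100) + X (10) + X (10) + X (10) + IX (9) = 3739. So it is a valid standard Roman numeral.

Yes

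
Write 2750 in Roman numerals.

Convert 2750 to Roman numerals:
  2750 contains 2×1000 (MM)
  750 contains 1×500 (D)
  250 contains 2×100 (CC)
  50 contains 1×50 (L)

MMDCCL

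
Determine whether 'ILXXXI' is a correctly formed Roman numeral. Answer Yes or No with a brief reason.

'ILXXXI': Invalid subtractive combination: IL

No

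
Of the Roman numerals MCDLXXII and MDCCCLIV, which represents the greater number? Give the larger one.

MCDLXXII = 1472
MDCCCLIV = 1854
1854 is larger

MDCCCLIV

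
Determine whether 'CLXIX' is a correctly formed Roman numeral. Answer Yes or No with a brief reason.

'CLXIX': Check the rules: uses only the symbols I, V, X, L, C, D, M; no symbol is repeated more than three times in a row; V, L and D each appear at most once; the only place a smaller symbol precedes a larger one is the allowed subtractive pair IX, the symbol right after such a pair (if any) is smaller than the pair's first symbol, and otherwise the values never increase from left to right. Value: C (100) + L (50) + X (10) + IX (9) = 169. So it is a valid standard Roman numeral.

Yes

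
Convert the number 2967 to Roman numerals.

Convert 2967 to Roman numerals:
  2967 contains 2×1000 (MM)
  967 contains 1×900 (CM)
  67 contains 1×50 (L)
  17 contains 1×10 (X)
  7 contains 1×5 (V)
  2 contains 2×1 (II)

MMCMLXVII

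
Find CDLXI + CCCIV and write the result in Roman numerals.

CDLXI = 461
CCCIV = 304
461 + 304 = 765

DCCLXV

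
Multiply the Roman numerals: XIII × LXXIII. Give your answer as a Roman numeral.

XIII = 13
LXXIII = 73
13 × 73 = 949

CMXLIX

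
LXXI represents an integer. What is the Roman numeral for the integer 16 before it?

LXXI = 71
71 - 16 = 55

LV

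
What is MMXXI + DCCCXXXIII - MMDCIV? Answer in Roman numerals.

MMXXI = 2021, DCCCXXXIII = 833, MMDCIV = 2604
2021 + 833 = 2854
2854 - 2604 = 250

CCL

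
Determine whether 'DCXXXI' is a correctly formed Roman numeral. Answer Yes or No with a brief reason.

'DCXXXI': Check the rules: uses only the symbols I, V, X, L, C, D, M; no symbol is repeated more than three times in a row; V, L and D each appear at most once; no smaller symbol precedes a larger one (values never increase from left to right). Value: D (500) + C (100) + X (10) + X (10) + X (10) + I (1) = 631. So it is a valid standard Roman numeral.

Yes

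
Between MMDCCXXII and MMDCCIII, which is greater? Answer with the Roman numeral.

MMDCCXXII = 2722
MMDCCIII = 2703
2722 is larger

MMDCCXXII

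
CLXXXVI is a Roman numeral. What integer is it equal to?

CLXXXVI: C=100, L=50, X=10, X=10, X=10, V=5, I=1
100 + 50 + 10 + 10 + 10 + 5 + 1 = 186

186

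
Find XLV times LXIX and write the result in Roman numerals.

XLV = 45
LXIX = 69
45 × 69 = 3105

MMMCV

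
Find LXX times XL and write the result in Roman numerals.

LXX = 70
XL = 40
70 × 40 = 2800

MMDCCC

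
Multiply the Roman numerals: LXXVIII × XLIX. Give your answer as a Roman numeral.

LXXVIII = 78
XLIX = 49
78 × 49 = 3822

MMMDCCCXXII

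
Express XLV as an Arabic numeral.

XLV: XL=40, V=5
40 + 5 = 45

45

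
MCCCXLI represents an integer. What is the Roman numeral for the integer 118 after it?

MCCCXLI = 1341
1341 + 118 = 1459

MCDLIX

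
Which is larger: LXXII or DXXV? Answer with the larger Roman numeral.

LXXII = 72
DXXV = 525
525 is larger

DXXV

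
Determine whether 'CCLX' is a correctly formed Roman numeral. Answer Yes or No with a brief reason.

'CCLX': Check the rules: uses only the symbols I, V, X, L, C, D, M; no symbol is repeated more than three times in a row; V, L and D each appear at most once; no smaller symbol precedes a larger one (values never increase from left to right). Value: C (100) + C (100) + L (50) + X (10) = 260. So it is a valid standard Roman numeral.

Yes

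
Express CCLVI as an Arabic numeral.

CCLVI: C=100, C=100, L=50, V=5, I=1
100 + 100 + 50 + 5 + 1 = 256

256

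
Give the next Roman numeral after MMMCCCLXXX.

MMMCCCLXXX = 3380, so the next integer is 3380 + 1 = 3381

MMMCCCLXXXI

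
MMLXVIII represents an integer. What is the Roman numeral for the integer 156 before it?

MMLXVIII = 2068
2068 - 156 = 1912

MCMXII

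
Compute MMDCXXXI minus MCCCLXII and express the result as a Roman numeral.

MMDCXXXI = 2631
MCCCLXII = 1362
2631 - 1362 = 1269

MCCLXIX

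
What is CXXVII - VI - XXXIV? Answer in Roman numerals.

CXXVII = 127, VI = 6, XXXIV = 34
127 - 6 = 121
121 - 34 = 87

LXXXVII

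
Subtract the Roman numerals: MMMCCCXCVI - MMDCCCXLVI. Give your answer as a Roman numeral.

MMMCCCXCVI = 3396
MMDCCCXLVI = 2846
3396 - 2846 = 550

DL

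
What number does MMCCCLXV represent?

MMCCCLXV: M=1000, M=1000, C=100, C=100, C=100, L=50, X=10, V=5
1000 + 1000 + 100 + 100 + 100 + 50 + 10 + 5 = 2365

2365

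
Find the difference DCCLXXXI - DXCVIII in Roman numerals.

DCCLXXXI = 781
DXCVIII = 598
781 - 598 = 183

CLXXXIII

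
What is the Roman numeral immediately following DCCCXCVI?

DCCCXCVI = 896, so the next integer is 896 + 1 = 897

DCCCXCVII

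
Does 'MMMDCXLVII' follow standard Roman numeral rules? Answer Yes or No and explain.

'MMMDCXLVII': Check the rules: uses only the symbols I, V, X, L, C, D, M; no symbol is repeated more than three times in a row; V, L and D each appear at most once; the only place a smaller symbol precedes a larger one is the allowed subtractive pair XL, the symbol right after such a pair (if any) is smaller than the pair's first symbol, and otherwise the values never increase from left to right. Value: M (1000) + M (1000) + M (1000) + D (500) + C (100) + XL (40) + V (5) + I (1) + I (1) = 3647. So it is a valid standard Roman numeral.

Yes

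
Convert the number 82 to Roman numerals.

Convert 82 to Roman numerals:
  82 contains 1×50 (L)
  32 contains 3×10 (XXX)
  2 contains 2×1 (II)

LXXXII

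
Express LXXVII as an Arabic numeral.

LXXVII: L=50, X=10, X=10, V=5, I=1, I=1
50 + 10 + 10 + 5 + 1 + 1 = 77

77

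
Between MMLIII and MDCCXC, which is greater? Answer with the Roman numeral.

MMLIII = 2053
MDCCXC = 1790
2053 is larger

MMLIII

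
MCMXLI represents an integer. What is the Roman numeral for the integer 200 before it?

MCMXLI = 1941
1941 - 200 = 1741

MDCCXLI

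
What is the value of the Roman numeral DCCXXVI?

DCCXXVI: D=500, C=100, C=100, X=10, X=10, V=5, I=1
500 + 100 + 100 + 10 + 10 + 5 + 1 = 726

726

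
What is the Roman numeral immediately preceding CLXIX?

CLXIX = 169; previous is 168

CLXVIII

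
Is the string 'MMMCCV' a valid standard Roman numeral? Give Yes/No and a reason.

'MMMCCV': Check the rules: uses only the symbols I, V, X, L, C, D, M; no symbol is repeated more than three times in a row; V, L and D each appear at most once; no smaller symbol precedes a larger one (values never increase from left to right). Value: M (1000) + M (1000) + M (1000) + C (100) + C (100) + V (5) = 3205. So it is a valid standard Roman numeral.

Yes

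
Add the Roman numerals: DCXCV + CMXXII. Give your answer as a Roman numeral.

DCXCV = 695
CMXXII = 922
695 + 922 = 1617

MDCXVII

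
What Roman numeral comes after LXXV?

LXXV = 75; next is 76

LXXVI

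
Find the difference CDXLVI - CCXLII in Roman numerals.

CDXLVI = 446
CCXLII = 242
446 - 242 = 204

CCIV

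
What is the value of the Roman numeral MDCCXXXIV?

MDCCXXXIV: M=1000, D=500, C=100, C=100, X=10, X=10, X=10, IV=4
1000 + 500 + 100 + 100 + 10 + 10 + 10 + 4 = 1734

1734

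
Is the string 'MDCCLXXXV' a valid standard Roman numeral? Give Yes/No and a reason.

'MDCCLXXXV': Check the rules: uses only the symbols I, V, X, L, C, D, M; no symbol is repeated more than three times in a row; V, L and D each appear at most once; no smaller symbol precedes a larger one (values never increase from left to right). Value: M (1000) + D (500) + C (100) + C (100) + L (50) + X (10) + X (10) + X (10) + V (5) = 1785. So it is a valid standard Roman numeral.

Yes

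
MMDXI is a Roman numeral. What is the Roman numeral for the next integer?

MMDXI = 2511; next is 2512

MMDXII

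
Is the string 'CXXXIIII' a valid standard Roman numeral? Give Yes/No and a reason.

'CXXXIIII': More than 3 consecutive I's

No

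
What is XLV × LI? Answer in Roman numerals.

XLV = 45
LI = 51
45 × 51 = 2295

MMCCXCV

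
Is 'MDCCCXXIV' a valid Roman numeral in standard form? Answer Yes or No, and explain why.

'MDCCCXXIV': Check the rules: uses only the symbols I, V, X, L, C, D, M; no symbol is repeated more than three times in a row; V, L and D each appear at most once; the only place a smaller symbol precedes a larger one is the allowed subtractive pair IV, the symbol right after such a pair (if any) is smaller than the pair's first symbol, and otherwise the values never increase from left to right. Value: M (1000) + D (500) + C (100) + C (100) + C (100) + X (10) + X (10) + IV (4) = 1824. So it is a valid standard Roman numeral.

Yes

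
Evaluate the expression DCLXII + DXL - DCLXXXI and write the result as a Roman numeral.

DCLXII = 662, DXL = 540, DCLXXXI = 681
662 + 540 = 1202
1202 - 681 = 521

DXXI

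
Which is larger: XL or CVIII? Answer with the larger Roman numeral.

XL = 40
CVIII = 108
108 is larger

CVIII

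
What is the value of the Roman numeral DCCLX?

DCCLX: D=500, C=100, C=100, L=50, X=10
500 + 100 + 100 + 50 + 10 = 760

760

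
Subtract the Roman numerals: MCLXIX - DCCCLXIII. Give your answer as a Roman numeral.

MCLXIX = 1169
DCCCLXIII = 863
1169 - 863 = 306

CCCVI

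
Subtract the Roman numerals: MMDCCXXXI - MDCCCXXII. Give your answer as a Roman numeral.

MMDCCXXXI = 2731
MDCCCXXII = 1822
2731 - 1822 = 909

CMIX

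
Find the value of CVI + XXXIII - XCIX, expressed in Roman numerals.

CVI = 106, XXXIII = 33, XCIX = 99
106 + 33 = 139
139 - 99 = 40

XL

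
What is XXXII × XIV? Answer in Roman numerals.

XXXII = 32
XIV = 14
32 × 14 = 448

CDXLVIII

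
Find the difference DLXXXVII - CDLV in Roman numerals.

DLXXXVII = 587
CDLV = 455
587 - 455 = 132

CXXXII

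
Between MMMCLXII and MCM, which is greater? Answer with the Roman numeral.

MMMCLXII = 3162
MCM = 1900
3162 is larger

MMMCLXII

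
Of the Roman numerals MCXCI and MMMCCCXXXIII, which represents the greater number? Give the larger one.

MCXCI = 1191
MMMCCCXXXIII = 3333
3333 is larger

MMMCCCXXXIII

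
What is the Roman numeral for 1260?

Convert 1260 to Roman numerals:
  1260 contains 1×1000 (M)
  260 contains 2×100 (CC)
  60 contains 1×50 (L)
  10 contains 1×10 (X)

MCCLX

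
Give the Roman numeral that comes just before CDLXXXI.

CDLXXXI = 481, so the previous integer is 481 - 1 = 480

CDLXXX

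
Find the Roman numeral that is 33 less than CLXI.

CLXI = 161
161 - 33 = 128

CXXVIII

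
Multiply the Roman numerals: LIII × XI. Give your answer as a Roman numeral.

LIII = 53
XI = 11
53 × 11 = 583

DLXXXIII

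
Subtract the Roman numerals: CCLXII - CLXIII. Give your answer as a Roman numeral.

CCLXII = 262
CLXIII = 163
262 - 163 = 99

XCIX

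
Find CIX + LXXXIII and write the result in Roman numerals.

CIX = 109
LXXXIII = 83
109 + 83 = 192

CXCII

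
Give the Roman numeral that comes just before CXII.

CXII = 112, so the previous integer is 112 - 1 = 111

CXI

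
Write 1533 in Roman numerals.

Convert 1533 to Roman numerals:
  1533 contains 1×1000 (M)
  533 contains 1×500 (D)
  33 contains 3×10 (XXX)
  3 contains 3×1 (III)

MDXXXIII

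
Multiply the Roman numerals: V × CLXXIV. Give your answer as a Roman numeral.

V = 5
CLXXIV = 174
5 × 174 = 870

DCCCLXX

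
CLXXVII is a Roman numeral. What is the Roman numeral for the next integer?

CLXXVII = 177; next is 178

CLXXVIII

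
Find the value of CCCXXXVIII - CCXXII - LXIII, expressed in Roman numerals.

CCCXXXVIII = 338, CCXXII = 222, LXIII = 63
338 - 222 = 116
116 - 63 = 53

LIII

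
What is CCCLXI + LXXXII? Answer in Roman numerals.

CCCLXI = 361
LXXXII = 82
361 + 82 = 443

CDXLIII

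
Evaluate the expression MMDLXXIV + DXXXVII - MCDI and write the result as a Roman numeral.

MMDLXXIV = 2574, DXXXVII = 537, MCDI = 1401
2574 + 537 = 3111
3111 - 1401 = 1710

MDCCX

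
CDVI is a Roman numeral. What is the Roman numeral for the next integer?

CDVI = 406; next is 407

CDVII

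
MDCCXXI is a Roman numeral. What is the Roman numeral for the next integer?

MDCCXXI = 1721; next is 1722

MDCCXXII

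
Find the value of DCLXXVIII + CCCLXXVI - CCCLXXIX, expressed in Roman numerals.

DCLXXVIII = 678, CCCLXXVI = 376, CCCLXXIX = 379
678 + 376 = 1054
1054 - 379 = 675

DCLXXV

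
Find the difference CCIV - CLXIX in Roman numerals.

CCIV = 204
CLXIX = 169
204 - 169 = 35

XXXV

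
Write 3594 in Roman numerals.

Convert 3594 to Roman numerals:
  3594 contains 3×1000 (MMM)
  594 contains 1×500 (D)
  94 contains 1×90 (XC)
  4 contains 1×4 (IV)

MMMDXCIV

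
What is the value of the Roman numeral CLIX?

CLIX: C=100, L=50, IX=9
100 + 50 + 9 = 159

159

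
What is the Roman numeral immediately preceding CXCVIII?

CXCVIII = 198; previous is 197

CXCVII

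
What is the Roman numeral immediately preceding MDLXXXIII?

MDLXXXIII = 1583; previous is 1582

MDLXXXII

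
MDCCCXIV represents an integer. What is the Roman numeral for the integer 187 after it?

MDCCCXIV = 1814
1814 + 187 = 2001

MMI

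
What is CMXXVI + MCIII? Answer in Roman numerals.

CMXXVI = 926
MCIII = 1103
926 + 1103 = 2029

MMXXIX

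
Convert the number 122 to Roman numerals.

Convert 122 to Roman numerals:
  122 contains 1×100 (C)
  22 contains 2×10 (XX)
  2 contains 2×1 (II)

CXXII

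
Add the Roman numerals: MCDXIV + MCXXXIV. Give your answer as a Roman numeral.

MCDXIV = 1414
MCXXXIV = 1134
1414 + 1134 = 2548

MMDXLVIII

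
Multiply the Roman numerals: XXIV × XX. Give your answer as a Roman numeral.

XXIV = 24
XX = 20
24 × 20 = 480

CDLXXX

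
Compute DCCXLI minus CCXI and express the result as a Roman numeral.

DCCXLI = 741
CCXI = 211
741 - 211 = 530

DXXX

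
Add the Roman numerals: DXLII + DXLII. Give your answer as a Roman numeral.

DXLII = 542
DXLII = 542
542 + 542 = 1084

MLXXXIV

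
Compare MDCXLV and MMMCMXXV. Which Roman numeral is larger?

MDCXLV = 1645
MMMCMXXV = 3925
3925 is larger

MMMCMXXV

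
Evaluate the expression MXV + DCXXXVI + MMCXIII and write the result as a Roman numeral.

MXV = 1015, DCXXXVI = 636, MMCXIII = 2113
1015 + 636 = 1651
1651 + 2113 = 3764

MMMDCCLXIV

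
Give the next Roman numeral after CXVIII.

CXVIII = 118, so the next integer is 118 + 1 = 119

CXIX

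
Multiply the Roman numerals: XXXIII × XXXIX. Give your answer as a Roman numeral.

XXXIII = 33
XXXIX = 39
33 × 39 = 1287

MCCLXXXVII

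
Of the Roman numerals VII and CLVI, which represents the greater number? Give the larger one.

VII = 7
CLVI = 156
156 is larger

CLVI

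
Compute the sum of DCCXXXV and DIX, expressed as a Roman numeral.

DCCXXXV = 735
DIX = 509
735 + 509 = 1244

MCCXLIV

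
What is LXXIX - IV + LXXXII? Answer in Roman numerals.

LXXIX = 79, IV = 4, LXXXII = 82
79 - 4 = 75
75 + 82 = 157

CLVII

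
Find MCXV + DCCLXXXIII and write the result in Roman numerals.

MCXV = 1115
DCCLXXXIII = 783
1115 + 783 = 1898

MDCCCXCVIII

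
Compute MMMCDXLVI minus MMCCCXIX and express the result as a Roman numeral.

MMMCDXLVI = 3446
MMCCCXIX = 2319
3446 - 2319 = 1127

MCXXVII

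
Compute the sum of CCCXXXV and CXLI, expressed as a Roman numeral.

CCCXXXV = 335
CXLI = 141
335 + 141 = 476

CDLXXVI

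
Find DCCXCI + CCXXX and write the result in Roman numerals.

DCCXCI = 791
CCXXX = 230
791 + 230 = 1021

MXXI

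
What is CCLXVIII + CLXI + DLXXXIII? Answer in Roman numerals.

CCLXVIII = 268, CLXI = 161, DLXXXIII = 583
268 + 161 = 429
429 + 583 = 1012

MXII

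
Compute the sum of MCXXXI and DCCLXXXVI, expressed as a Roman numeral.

MCXXXI = 1131
DCCLXXXVI = 786
1131 + 786 = 1917

MCMXVII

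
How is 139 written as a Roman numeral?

Convert 139 to Roman numerals:
  139 contains 1×100 (C)
  39 contains 3×10 (XXX)
  9 contains 1×9 (IX)

CXXXIX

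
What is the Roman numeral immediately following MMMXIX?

MMMXIX = 3019, so the next integer is 3019 + 1 = 3020

MMMXX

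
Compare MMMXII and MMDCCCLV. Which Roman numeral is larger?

MMMXII = 3012
MMDCCCLV = 2855
3012 is larger

MMMXII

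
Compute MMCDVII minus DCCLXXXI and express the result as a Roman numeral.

MMCDVII = 2407
DCCLXXXI = 781
2407 - 781 = 1626

MDCXXVI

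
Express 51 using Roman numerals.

Convert 51 to Roman numerals:
  51 contains 1×50 (L)
  1 contains 1×1 (I)

LI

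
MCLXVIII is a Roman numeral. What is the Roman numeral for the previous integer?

MCLXVIII = 1168; previous is 1167

MCLXVII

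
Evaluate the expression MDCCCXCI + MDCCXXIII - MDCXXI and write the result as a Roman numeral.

MDCCCXCI = 1891, MDCCXXIII = 1723, MDCXXI = 1621
1891 + 1723 = 3614
3614 - 1621 = 1993

MCMXCIII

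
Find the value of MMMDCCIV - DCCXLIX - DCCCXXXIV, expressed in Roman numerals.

MMMDCCIV = 3704, DCCXLIX = 749, DCCCXXXIV = 834
3704 - 749 = 2955
2955 - 834 = 2121

MMCXXI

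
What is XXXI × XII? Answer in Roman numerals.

XXXI = 31
XII = 12
31 × 12 = 372

CCCLXXII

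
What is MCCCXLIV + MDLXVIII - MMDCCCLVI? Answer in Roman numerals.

MCCCXLIV = 1344, MDLXVIII = 1568, MMDCCCLVI = 2856
1344 + 1568 = 2912
2912 - 2856 = 56

LVI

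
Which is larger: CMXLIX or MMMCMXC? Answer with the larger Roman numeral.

CMXLIX = 949
MMMCMXC = 3990
3990 is larger

MMMCMXC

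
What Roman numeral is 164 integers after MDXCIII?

MDXCIII = 1593
1593 + 164 = 1757

MDCCLVII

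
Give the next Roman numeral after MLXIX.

MLXIX = 1069; next is 1070

MLXX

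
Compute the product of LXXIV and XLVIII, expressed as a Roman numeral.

LXXIV = 74
XLVIII = 48
74 × 48 = 3552

MMMDLII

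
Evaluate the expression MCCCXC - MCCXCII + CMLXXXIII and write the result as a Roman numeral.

MCCCXC = 1390, MCCXCII = 1292, CMLXXXIII = 983
1390 - 1292 = 98
98 + 983 = 1081

MLXXXI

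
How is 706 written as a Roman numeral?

Convert 706 to Roman numerals:
  706 contains 1×500 (D)
  206 contains 2×100 (CC)
  6 contains 1×5 (V)
  1 contains 1×1 (I)

DCCVI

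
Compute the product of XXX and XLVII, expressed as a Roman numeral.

XXX = 30
XLVII = 47
30 × 47 = 1410

MCDX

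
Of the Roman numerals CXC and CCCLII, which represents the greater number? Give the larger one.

CXC = 190
CCCLII = 352
352 is larger

CCCLII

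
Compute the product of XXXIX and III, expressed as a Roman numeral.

XXXIX = 39
III = 3
39 × 3 = 117

CXVII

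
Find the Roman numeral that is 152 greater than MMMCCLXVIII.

MMMCCLXVIII = 3268
3268 + 152 = 3420

MMMCDXX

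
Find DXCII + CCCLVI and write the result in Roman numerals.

DXCII = 592
CCCLVI = 356
592 + 356 = 948

CMXLVIII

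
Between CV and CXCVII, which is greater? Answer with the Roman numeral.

CV = 105
CXCVII = 197
197 is larger

CXCVII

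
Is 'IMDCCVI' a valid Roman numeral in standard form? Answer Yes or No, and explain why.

'IMDCCVI': Invalid subtractive combination: IM

No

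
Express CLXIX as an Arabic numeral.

CLXIX: C=100, L=50, X=10, IX=9
100 + 50 + 10 + 9 = 169

169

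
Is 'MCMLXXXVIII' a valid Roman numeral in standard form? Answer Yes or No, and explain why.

'MCMLXXXVIII': Check the rules: uses only the symbols I, V, X, L, C, D, M; no symbol is repeated more than three times in a row; V, L and D each appear at most once; the only place a smaller symbol precedes a larger one is the allowed subtractive pair CM, the symbol right after such a pair (if any) is smaller than the pair's first symbol, and otherwise the values never increase from left to right. Value: M (1000) + CM (900) + L (50) + X (10) + X (10) + X (10) + V (5) + I (1) + I (1) + I (1) = 1988. So it is a valid standard Roman numeral.

Yes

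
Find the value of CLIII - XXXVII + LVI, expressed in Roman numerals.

CLIII = 153, XXXVII = 37, LVI = 56
153 - 37 = 116
116 + 56 = 172

CLXXII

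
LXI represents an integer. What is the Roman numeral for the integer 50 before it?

LXI = 61
61 - 50 = 11

XI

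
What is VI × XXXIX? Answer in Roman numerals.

VI = 6
XXXIX = 39
6 × 39 = 234

CCXXXIV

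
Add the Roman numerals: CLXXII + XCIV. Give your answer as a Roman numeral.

CLXXII = 172
XCIV = 94
172 + 94 = 266

CCLXVI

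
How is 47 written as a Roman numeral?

Convert 47 to Roman numerals:
  47 contains 1×40 (XL)
  7 contains 1×5 (V)
  2 contains 2×1 (II)

XLVII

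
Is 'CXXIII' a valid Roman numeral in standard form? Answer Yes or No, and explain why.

'CXXIII': Check the rules: uses only the symbols I, V, X, L, C, D, M; no symbol is repeated more than three times in a row; V, L and D each appear at most once; no smaller symbol precedes a larger one (values never increase from left to right). Value: C (100) + X (10) + X (10) + I (1) + I (1) + I (1) = 123. So it is a valid standard Roman numeral.

Yes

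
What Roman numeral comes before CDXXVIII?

CDXXVIII = 428; previous is 427

CDXXVII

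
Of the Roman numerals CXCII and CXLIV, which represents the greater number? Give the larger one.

CXCII = 192
CXLIV = 144
192 is larger

CXCII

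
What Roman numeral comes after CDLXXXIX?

CDLXXXIX = 489, so the next integer is 489 + 1 = 490

CDXC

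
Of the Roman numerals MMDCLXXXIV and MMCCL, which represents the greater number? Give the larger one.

MMDCLXXXIV = 2684
MMCCL = 2250
2684 is larger

MMDCLXXXIV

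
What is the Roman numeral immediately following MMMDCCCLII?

MMMDCCCLII = 3852; next is 3853

MMMDCCCLIII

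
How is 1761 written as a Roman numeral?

Convert 1761 to Roman numerals:
  1761 contains 1×1000 (M)
  761 contains 1×500 (D)
  261 contains 2×100 (CC)
  61 contains 1×50 (L)
  11 contains 1×10 (X)
  1 contains 1×1 (I)

MDCCLXI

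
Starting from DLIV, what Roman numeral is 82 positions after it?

DLIV = 554
554 + 82 = 636

DCXXXVI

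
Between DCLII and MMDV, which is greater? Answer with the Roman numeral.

DCLII = 652
MMDV = 2505
2505 is larger

MMDV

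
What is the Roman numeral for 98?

Convert 98 to Roman numerals:
  98 contains 1×90 (XC)
  8 contains 1×5 (V)
  3 contains 3×1 (III)

XCVIII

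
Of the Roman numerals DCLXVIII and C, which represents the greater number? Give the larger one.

DCLXVIII = 668
C = 100
668 is larger

DCLXVIII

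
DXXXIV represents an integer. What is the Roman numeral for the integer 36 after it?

DXXXIV = 534
534 + 36 = 570

DLXX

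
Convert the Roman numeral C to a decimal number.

C: C=100

100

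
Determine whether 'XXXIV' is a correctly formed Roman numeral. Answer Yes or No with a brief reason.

'XXXIV': Check the rules: uses only the symbols I, V, X, L, C, D, M; no symbol is repeated more than three times in a row; V, L and D each appear at most once; the only place a smaller symbol precedes a larger one is the allowed subtractive pair IV, the symbol right after such a pair (if any) is smaller than the pair's first symbol, and otherwise the values never increase from left to right. Value: X (10) + X (10) + X (10) + IV (4) = 34. So it is a valid standard Roman numeral.

Yes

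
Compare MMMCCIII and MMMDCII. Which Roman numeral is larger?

MMMCCIII = 3203
MMMDCII = 3602
3602 is larger

MMMDCII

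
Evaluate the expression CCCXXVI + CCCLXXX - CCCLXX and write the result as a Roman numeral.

CCCXXVI = 326, CCCLXXX = 380, CCCLXX = 370
326 + 380 = 706
706 - 370 = 336

CCCXXXVI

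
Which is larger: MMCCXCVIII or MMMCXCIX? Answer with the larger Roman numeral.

MMCCXCVIII = 2298
MMMCXCIX = 3199
3199 is larger

MMMCXCIX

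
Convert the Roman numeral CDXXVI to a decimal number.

CDXXVI: CD=400, X=10, X=10, V=5, I=1
400 + 10 + 10 + 5 + 1 = 426

426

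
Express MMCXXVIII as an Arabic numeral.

MMCXXVIII: M=1000, M=1000, C=100, X=10, X=10, V=5, I=1, I=1, I=1
1000 + 1000 + 100 + 10 + 10 + 5 + 1 + 1 + 1 = 2128

2128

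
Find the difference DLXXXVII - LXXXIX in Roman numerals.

DLXXXVII = 587
LXXXIX = 89
587 - 89 = 498

CDXCVIII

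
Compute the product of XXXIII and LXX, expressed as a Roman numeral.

XXXIII = 33
LXX = 70
33 × 70 = 2310

MMCCCX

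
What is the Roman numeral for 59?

Convert 59 to Roman numerals:
  59 contains 1×50 (L)
  9 contains 1×9 (IX)

LIX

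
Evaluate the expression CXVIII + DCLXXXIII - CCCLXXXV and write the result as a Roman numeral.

CXVIII = 118, DCLXXXIII = 683, CCCLXXXV = 385
118 + 683 = 801
801 - 385 = 416

CDXVI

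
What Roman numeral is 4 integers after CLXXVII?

CLXXVII = 177
177 + 4 = 181

CLXXXI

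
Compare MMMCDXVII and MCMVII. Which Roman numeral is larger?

MMMCDXVII = 3417
MCMVII = 1907
3417 is larger

MMMCDXVII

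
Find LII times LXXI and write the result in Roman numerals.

LII = 52
LXXI = 71
52 × 71 = 3692

MMMDCXCII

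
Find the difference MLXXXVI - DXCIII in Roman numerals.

MLXXXVI = 1086
DXCIII = 593
1086 - 593 = 493

CDXCIII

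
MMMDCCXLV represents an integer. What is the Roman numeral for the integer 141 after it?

MMMDCCXLV = 3745
3745 + 141 = 3886

MMMDCCCLXXXVI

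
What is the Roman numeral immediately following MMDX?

MMDX = 2510; next is 2511

MMDXI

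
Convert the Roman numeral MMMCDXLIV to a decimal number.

MMMCDXLIV: M=1000, M=1000, M=1000, CD=400, XL=40, IV=4
1000 + 1000 + 1000 + 400 + 40 + 4 = 3444

3444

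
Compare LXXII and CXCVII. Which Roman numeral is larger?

LXXII = 72
CXCVII = 197
197 is larger

CXCVII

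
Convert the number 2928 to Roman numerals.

Convert 2928 to Roman numerals:
  2928 contains 2×1000 (MM)
  928 contains 1×900 (CM)
  28 contains 2×10 (XX)
  8 contains 1×5 (V)
  3 contains 3×1 (III)

MMCMXXVIII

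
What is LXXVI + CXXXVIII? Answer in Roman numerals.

LXXVI = 76
CXXXVIII = 138
76 + 138 = 214

CCXIV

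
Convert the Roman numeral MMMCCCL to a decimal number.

MMMCCCL: M=1000, M=1000, M=1000, C=100, C=100, C=100, L=50
1000 + 1000 + 1000 + 100 + 100 + 100 + 50 = 3350

3350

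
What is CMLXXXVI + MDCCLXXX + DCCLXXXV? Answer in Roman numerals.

CMLXXXVI = 986, MDCCLXXX = 1780, DCCLXXXV = 785
986 + 1780 = 2766
2766 + 785 = 3551

MMMDLI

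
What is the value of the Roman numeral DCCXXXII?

DCCXXXII: D=500, C=100, C=100, X=10, X=10, X=10, I=1, I=1
500 + 100 + 100 + 10 + 10 + 10 + 1 + 1 = 732

732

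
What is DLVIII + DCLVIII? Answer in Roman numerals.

DLVIII = 558
DCLVIII = 658
558 + 658 = 1216

MCCXVI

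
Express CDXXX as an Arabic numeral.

CDXXX: CD=400, X=10, X=10, X=10
400 + 10 + 10 + 10 = 430

430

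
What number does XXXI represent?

XXXI: X=10, X=10, X=10, I=1
10 + 10 + 10 + 1 = 31

31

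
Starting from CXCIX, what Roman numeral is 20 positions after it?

CXCIX = 199
199 + 20 = 219

CCXIX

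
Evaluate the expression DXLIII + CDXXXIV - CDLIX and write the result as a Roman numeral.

DXLIII = 543, CDXXXIV = 434, CDLIX = 459
543 + 434 = 977
977 - 459 = 518

DXVIII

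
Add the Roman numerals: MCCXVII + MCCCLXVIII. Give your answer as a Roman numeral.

MCCXVII = 1217
MCCCLXVIII = 1368
1217 + 1368 = 2585

MMDLXXXV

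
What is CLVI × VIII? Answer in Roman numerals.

CLVI = 156
VIII = 8
156 × 8 = 1248

MCCXLVIII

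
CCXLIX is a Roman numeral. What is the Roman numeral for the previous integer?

CCXLIX = 249, so the previous integer is 249 - 1 = 248

CCXLVIII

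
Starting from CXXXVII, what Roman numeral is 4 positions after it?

CXXXVII = 137
137 + 4 = 141

CXLI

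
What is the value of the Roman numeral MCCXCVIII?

MCCXCVIII: M=1000, C=100, C=100, XC=90, V=5, I=1, I=1, I=1
1000 + 100 + 100 + 90 + 5 + 1 + 1 + 1 = 1298

1298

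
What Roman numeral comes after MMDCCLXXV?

MMDCCLXXV = 2775, so the next integer is 2775 + 1 = 2776

MMDCCLXXVI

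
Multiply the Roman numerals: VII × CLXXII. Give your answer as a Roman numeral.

VII = 7
CLXXII = 172
7 × 172 = 1204

MCCIV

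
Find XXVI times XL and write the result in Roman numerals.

XXVI = 26
XL = 40
26 × 40 = 1040

MXL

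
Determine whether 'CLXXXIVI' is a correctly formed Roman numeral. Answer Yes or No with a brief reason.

'CLXXXIVI': I cannot come right after the subtractive pair IV: once I is subtracted in IV, the next symbol must be smaller than I

No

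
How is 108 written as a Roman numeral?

Convert 108 to Roman numerals:
  108 contains 1×100 (C)
  8 contains 1×5 (V)
  3 contains 3×1 (III)

CVIII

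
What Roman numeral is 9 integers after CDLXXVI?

CDLXXVI = 476
476 + 9 = 485

CDLXXXV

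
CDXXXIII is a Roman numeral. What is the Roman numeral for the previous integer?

CDXXXIII = 433; previous is 432

CDXXXII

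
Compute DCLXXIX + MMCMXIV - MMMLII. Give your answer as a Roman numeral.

DCLXXIX = 679, MMCMXIV = 2914, MMMLII = 3052
679 + 2914 = 3593
3593 - 3052 = 541

DXLI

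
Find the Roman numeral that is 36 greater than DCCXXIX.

DCCXXIX = 729
729 + 36 = 765

DCCLXV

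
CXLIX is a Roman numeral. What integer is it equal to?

CXLIX: C=100, XL=40, IX=9
100 + 40 + 9 = 149

149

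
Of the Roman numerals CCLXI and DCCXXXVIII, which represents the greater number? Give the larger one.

CCLXI = 261
DCCXXXVIII = 738
738 is larger

DCCXXXVIII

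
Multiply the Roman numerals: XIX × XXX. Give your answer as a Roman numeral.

XIX = 19
XXX = 30
19 × 30 = 570

DLXX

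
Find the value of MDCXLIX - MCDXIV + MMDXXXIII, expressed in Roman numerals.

MDCXLIX = 1649, MCDXIV = 1414, MMDXXXIII = 2533
1649 - 1414 = 235
235 + 2533 = 2768

MMDCCLXVIII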